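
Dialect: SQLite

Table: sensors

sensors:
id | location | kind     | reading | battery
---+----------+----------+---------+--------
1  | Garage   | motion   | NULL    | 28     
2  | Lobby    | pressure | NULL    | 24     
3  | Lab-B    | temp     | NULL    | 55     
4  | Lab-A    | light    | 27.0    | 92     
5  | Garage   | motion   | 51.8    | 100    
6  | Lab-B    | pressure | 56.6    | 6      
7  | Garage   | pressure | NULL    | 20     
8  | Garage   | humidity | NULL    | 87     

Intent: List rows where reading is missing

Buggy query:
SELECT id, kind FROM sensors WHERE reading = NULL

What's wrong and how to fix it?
Bug: Comparing to NULL with '=' never matches; NULL = NULL is unknown, not true

Fix: Use IS NULL to test for NULL

Corrected query:
SELECT id, kind FROM sensors WHERE reading IS NULL

Result:
id | kind    
---+---------
1  | motion  
2  | pressure
3  | temp    
7  | pressure
8  | humidity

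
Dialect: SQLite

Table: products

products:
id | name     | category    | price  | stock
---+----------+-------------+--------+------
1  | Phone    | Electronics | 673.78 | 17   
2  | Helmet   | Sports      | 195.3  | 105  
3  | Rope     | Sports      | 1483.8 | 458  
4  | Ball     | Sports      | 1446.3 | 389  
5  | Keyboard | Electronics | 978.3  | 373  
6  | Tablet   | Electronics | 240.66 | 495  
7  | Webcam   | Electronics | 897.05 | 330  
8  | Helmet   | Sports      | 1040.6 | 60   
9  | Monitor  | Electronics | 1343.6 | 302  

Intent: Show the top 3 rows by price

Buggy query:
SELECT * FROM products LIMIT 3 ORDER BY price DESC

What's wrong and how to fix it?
Bug: ORDER BY cannot follow LIMIT; LIMIT is the final clause

Fix: Sort with ORDER BY, then apply LIMIT

Corrected query:
SELECT * FROM products ORDER BY price DESC LIMIT 3

Result:
id | name    | category    | price  | stock
---+---------+-------------+--------+------
3  | Rope    | Sports      | 1483.8 | 458  
4  | Ball    | Sports      | 1446.3 | 389  
9  | Monitor | Electronics | 1343.6 | 302  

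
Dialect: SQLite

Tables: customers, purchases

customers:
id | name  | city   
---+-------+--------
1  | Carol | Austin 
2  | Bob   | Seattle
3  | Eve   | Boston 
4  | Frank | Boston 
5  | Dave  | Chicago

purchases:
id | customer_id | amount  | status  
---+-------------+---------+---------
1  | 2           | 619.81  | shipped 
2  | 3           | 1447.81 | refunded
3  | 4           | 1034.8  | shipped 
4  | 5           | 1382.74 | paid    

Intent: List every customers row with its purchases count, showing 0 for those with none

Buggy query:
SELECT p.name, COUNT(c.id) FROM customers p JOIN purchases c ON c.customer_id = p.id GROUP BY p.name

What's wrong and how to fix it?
Bug: An inner join excludes parents with zero children

Fix: Switch to LEFT JOIN to retain unmatched parent rows

Corrected query:
SELECT p.name, COUNT(c.id) FROM customers p LEFT JOIN purchases c ON c.customer_id = p.id GROUP BY p.name

Result:
name  | COUNT(c.id)
------+------------
Bob   | 1          
Carol | 0          
Dave  | 1          
Eve   | 1          
Frank | 1          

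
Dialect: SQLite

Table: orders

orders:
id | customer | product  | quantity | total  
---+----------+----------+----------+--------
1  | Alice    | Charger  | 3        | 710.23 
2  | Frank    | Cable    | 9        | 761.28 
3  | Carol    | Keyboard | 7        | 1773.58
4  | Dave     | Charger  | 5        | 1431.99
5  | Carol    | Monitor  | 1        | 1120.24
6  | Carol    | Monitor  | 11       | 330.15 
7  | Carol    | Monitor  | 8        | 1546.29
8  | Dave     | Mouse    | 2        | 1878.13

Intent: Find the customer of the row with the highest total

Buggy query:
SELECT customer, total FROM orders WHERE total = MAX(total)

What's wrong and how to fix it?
Bug: WHERE is evaluated per row; an aggregate over the whole table isn't defined there

Fix: Wrap MAX in a scalar subquery so WHERE compares against a single value

Corrected query:
SELECT customer, total FROM orders WHERE total = (SELECT MAX(total) FROM orders)

Result:
customer | total  
---------+--------
Dave     | 1878.13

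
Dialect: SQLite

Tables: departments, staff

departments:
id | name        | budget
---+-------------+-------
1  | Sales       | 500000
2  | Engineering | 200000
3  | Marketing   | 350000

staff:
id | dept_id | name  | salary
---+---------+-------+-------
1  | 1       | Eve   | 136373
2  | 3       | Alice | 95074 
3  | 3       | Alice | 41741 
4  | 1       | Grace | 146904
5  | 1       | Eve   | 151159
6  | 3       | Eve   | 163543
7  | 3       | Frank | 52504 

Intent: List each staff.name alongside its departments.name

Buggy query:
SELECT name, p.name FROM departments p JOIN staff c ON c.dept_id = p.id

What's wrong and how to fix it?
Bug: 'name' exists in both joined tables, so the database can't tell which one is meant

Fix: Prefix ambiguous columns with the table alias

Corrected query:
SELECT c.name, p.name FROM departments p JOIN staff c ON c.dept_id = p.id

Result:
name  | name     
------+----------
Eve   | Sales    
Alice | Marketing
Alice | Marketing
Grace | Sales    
Eve   | Sales    
Eve   | Marketing
Frank | Marketing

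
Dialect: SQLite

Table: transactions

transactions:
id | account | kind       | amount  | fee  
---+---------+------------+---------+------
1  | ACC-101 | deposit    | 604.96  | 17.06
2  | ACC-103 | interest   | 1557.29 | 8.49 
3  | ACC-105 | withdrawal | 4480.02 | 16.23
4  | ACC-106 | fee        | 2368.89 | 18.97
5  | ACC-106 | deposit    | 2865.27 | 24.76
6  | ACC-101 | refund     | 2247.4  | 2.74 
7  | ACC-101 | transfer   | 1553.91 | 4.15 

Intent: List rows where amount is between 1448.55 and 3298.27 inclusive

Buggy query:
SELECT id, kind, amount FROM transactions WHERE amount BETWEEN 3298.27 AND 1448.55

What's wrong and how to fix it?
Bug: The bounds are reversed; BETWEEN a AND b requires a <= b to match anything

Fix: Swap the bounds so the smaller value comes first

Corrected query:
SELECT id, kind, amount FROM transactions WHERE amount BETWEEN 1448.55 AND 3298.27

Result:
id | kind     | amount 
---+----------+--------
2  | interest | 1557.29
4  | fee      | 2368.89
5  | deposit  | 2865.27
6  | refund   | 2247.4 
7  | transfer | 1553.91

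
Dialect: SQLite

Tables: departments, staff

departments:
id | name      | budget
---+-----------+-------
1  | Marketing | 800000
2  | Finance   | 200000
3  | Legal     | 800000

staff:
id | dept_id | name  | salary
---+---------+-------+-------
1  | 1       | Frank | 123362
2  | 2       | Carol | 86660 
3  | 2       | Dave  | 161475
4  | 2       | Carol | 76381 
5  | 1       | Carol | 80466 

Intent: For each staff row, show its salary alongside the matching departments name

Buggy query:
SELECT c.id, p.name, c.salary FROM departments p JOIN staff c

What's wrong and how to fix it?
Bug: Missing join condition: each staff row is matched to all departments rows instead of just its own

Fix: Add ON c.dept_id = p.id to the JOIN

Corrected query:
SELECT c.id, p.name, c.salary FROM departments p JOIN staff c ON c.dept_id = p.id

Result:
id | name      | salary
---+-----------+-------
1  | Marketing | 123362
2  | Finance   | 86660 
3  | Finance   | 161475
4  | Finance   | 76381 
5  | Marketing | 80466 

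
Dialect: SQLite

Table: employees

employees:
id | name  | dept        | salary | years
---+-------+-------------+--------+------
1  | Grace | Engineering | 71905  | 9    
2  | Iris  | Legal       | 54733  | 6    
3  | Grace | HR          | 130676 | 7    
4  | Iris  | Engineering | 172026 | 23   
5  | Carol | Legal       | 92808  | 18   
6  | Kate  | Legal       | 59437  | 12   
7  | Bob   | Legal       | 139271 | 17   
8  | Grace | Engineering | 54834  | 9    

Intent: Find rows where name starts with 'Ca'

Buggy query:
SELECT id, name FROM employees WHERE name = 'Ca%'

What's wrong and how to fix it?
Bug: Wildcards only work with LIKE; '=' treats '%' as a literal character

Fix: Use LIKE for wildcard pattern matching

Corrected query:
SELECT id, name FROM employees WHERE name LIKE 'Ca%'

Result:
id | name 
---+------
5  | Carol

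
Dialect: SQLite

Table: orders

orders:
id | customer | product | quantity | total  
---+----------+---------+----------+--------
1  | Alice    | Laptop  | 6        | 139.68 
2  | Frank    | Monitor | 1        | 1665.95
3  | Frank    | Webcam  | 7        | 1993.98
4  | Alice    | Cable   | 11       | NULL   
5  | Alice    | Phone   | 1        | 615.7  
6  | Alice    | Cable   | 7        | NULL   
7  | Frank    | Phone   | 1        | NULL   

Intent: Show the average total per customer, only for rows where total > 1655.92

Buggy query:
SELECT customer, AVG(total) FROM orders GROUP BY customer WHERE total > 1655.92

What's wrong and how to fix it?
Bug: Row-level WHERE must come before GROUP BY in the clause order

Fix: Place WHERE between FROM and GROUP BY

Corrected query:
SELECT customer, AVG(total) FROM orders WHERE total > 1655.92 GROUP BY customer

Result:
customer | AVG(total)
---------+-----------
Frank    | 1829.965  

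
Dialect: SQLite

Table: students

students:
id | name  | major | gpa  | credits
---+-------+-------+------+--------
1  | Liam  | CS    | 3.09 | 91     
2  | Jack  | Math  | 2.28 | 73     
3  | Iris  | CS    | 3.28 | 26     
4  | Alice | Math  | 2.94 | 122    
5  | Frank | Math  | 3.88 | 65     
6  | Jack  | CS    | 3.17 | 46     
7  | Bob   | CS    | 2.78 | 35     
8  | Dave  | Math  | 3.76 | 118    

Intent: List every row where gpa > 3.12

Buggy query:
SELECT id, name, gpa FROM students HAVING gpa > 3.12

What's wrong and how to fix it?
Bug: This is a non-aggregate query (no GROUP BY, no aggregates), so in SQLite the HAVING clause is invalid here; a row-level condition belongs in WHERE

Fix: Use WHERE for row-level filtering

Corrected query:
SELECT id, name, gpa FROM students WHERE gpa > 3.12

Result:
id | name  | gpa 
---+-------+-----
3  | Iris  | 3.28
5  | Frank | 3.88
6  | Jack  | 3.17
8  | Dave  | 3.76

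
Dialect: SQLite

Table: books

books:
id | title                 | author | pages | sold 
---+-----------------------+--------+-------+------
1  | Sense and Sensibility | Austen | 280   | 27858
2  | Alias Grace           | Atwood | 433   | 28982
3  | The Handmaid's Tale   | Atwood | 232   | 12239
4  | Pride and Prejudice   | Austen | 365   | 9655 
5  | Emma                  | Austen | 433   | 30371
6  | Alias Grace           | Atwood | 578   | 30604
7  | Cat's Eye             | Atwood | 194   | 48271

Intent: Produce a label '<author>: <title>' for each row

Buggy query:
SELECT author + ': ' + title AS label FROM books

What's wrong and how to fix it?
Bug: SQLite uses || for string concatenation; + coerces text to numbers (yielding 0)

Fix: Replace + with || to concatenate text

Corrected query:
SELECT author || ': ' || title AS label FROM books

Result:
label                        
-----------------------------
Austen: Sense and Sensibility
Atwood: Alias Grace          
Atwood: The Handmaid's Tale  
Austen: Pride and Prejudice  
Austen: Emma                 
Atwood: Alias Grace          
Atwood: Cat's Eye            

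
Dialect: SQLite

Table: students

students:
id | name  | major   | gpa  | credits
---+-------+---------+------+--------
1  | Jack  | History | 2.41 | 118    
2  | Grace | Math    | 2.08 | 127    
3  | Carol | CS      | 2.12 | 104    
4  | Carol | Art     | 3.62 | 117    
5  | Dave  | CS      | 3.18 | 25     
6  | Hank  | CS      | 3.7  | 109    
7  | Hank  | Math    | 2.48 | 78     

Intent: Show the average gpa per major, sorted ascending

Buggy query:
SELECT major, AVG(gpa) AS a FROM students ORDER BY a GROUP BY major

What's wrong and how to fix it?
Bug: ORDER BY appears before GROUP BY; SQL clause order requires GROUP BY first

Fix: Reorder: SELECT … FROM … GROUP BY … ORDER BY …

Corrected query:
SELECT major, AVG(gpa) AS a FROM students GROUP BY major ORDER BY a

Result:
major   | a   
--------+-----
Math    | 2.28
History | 2.41
CS      | 3   
Art     | 3.62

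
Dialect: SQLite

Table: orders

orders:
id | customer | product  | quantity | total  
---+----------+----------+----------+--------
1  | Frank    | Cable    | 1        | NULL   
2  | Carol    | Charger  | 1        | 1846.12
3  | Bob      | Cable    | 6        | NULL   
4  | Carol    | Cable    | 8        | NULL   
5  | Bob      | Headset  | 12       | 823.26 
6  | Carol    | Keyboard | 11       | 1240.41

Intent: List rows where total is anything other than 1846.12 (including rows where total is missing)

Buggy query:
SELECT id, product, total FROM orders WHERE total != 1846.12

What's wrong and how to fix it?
Bug: 'total != 1846.12' is unknown when total is NULL, so NULL rows are silently excluded

Fix: Handle NULL separately with IS NULL alongside the inequality

Corrected query:
SELECT id, product, total FROM orders WHERE total != 1846.12 OR total IS NULL

Result:
id | product  | total  
---+----------+--------
1  | Cable    | NULL   
3  | Cable    | NULL   
4  | Cable    | NULL   
5  | Headset  | 823.26 
6  | Keyboard | 1240.41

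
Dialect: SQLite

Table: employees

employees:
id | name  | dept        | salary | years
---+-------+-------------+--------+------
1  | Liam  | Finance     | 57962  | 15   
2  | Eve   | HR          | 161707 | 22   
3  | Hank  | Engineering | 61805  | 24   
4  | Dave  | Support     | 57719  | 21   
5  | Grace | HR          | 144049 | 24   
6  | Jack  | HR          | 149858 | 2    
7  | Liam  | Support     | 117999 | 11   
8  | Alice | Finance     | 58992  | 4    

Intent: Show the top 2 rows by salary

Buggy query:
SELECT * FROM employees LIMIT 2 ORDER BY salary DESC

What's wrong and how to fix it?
Bug: ORDER BY cannot follow LIMIT; LIMIT is the final clause

Fix: Sort with ORDER BY, then apply LIMIT

Corrected query:
SELECT * FROM employees ORDER BY salary DESC LIMIT 2

Result:
id | name | dept | salary | years
---+------+------+--------+------
2  | Eve  | HR   | 161707 | 22   
6  | Jack | HR   | 149858 | 2    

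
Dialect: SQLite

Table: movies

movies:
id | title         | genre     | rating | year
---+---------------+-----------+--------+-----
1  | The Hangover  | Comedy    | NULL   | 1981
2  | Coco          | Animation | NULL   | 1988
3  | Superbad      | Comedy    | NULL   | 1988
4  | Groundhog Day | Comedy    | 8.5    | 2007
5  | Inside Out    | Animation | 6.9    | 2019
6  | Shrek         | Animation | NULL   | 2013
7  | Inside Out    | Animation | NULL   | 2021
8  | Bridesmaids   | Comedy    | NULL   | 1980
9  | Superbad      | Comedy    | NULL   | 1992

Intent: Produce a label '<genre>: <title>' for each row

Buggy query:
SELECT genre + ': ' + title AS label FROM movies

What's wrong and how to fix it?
Bug: SQLite uses || for string concatenation; + coerces text to numbers (yielding 0)

Fix: Use the || operator for string concatenation

Corrected query:
SELECT genre || ': ' || title AS label FROM movies

Result:
label                
---------------------
Comedy: The Hangover 
Animation: Coco      
Comedy: Superbad     
Comedy: Groundhog Day
Animation: Inside Out
Animation: Shrek     
Animation: Inside Out
Comedy: Bridesmaids  
Comedy: Superbad     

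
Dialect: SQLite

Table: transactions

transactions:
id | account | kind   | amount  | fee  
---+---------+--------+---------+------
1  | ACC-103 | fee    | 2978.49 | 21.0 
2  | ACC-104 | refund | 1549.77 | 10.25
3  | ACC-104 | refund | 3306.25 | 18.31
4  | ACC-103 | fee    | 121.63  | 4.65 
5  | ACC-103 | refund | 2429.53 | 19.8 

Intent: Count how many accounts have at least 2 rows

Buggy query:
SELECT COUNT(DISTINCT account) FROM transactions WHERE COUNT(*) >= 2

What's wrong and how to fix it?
Bug: COUNT(*) cannot appear in WHERE; the per-group count doesn't exist yet

Fix: Group first with HAVING COUNT(*) >= 2, then COUNT the resulting groups

Corrected query:
SELECT COUNT(*) FROM (SELECT account FROM transactions GROUP BY account HAVING COUNT(*) >= 2)

Result:
COUNT(*)
--------
2       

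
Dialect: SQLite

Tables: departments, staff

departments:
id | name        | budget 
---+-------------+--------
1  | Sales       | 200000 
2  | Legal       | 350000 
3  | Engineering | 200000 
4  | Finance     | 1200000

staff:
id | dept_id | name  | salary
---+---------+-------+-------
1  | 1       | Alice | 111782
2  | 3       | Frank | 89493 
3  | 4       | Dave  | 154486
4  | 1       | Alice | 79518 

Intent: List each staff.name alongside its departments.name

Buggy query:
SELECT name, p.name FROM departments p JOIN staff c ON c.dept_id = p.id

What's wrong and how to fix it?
Bug: 'name' exists in both joined tables, so the database can't tell which one is meant

Fix: Prefix ambiguous columns with the table alias

Corrected query:
SELECT c.name, p.name FROM departments p JOIN staff c ON c.dept_id = p.id

Result:
name  | name       
------+------------
Alice | Sales      
Frank | Engineering
Dave  | Finance    
Alice | Sales      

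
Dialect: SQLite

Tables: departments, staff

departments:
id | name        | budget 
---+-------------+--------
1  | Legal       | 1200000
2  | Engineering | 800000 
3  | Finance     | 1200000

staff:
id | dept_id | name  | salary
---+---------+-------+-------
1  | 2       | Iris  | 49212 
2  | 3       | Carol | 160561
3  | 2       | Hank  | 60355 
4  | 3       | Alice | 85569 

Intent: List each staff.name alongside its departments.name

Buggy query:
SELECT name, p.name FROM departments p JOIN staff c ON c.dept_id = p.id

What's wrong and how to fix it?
Bug: Both tables have a 'name' column; the unqualified reference is ambiguous

Fix: Prefix ambiguous columns with the table alias

Corrected query:
SELECT c.name, p.name FROM departments p JOIN staff c ON c.dept_id = p.id

Result:
name  | name       
------+------------
Iris  | Engineering
Carol | Finance    
Hank  | Engineering
Alice | Finance    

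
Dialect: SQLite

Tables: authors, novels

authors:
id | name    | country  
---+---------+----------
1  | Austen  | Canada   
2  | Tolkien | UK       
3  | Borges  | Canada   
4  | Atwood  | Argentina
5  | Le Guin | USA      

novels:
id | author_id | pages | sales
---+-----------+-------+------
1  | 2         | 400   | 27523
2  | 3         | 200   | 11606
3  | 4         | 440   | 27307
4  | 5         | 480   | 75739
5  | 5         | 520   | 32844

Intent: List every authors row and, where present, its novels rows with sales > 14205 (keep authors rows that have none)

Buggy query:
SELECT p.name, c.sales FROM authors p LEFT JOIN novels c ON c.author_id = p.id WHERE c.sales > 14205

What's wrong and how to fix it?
Bug: Filtering c.sales in WHERE discards the NULL rows produced by LEFT JOIN, turning it into an inner join

Fix: Move the right-table condition into the ON clause so unmatched parents are kept

Corrected query:
SELECT p.name, c.sales FROM authors p LEFT JOIN novels c ON c.author_id = p.id AND c.sales > 14205

Result:
name    | sales
--------+------
Austen  | NULL 
Tolkien | 27523
Borges  | NULL 
Atwood  | 27307
Le Guin | 32844
Le Guin | 75739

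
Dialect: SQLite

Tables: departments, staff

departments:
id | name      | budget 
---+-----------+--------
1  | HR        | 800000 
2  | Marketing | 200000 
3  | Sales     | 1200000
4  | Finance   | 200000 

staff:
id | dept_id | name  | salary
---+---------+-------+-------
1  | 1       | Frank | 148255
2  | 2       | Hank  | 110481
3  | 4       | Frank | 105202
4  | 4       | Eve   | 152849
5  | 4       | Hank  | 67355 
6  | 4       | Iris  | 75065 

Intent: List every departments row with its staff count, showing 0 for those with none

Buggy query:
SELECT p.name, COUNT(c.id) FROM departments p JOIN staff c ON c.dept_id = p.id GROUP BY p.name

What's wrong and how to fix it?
Bug: An inner join excludes parents with zero children

Fix: Use LEFT JOIN so parents without children still appear (COUNT(c.id) gives 0)

Corrected query:
SELECT p.name, COUNT(c.id) FROM departments p LEFT JOIN staff c ON c.dept_id = p.id GROUP BY p.name

Result:
name      | COUNT(c.id)
----------+------------
Finance   | 4          
HR        | 1          
Marketing | 1          
Sales     | 0          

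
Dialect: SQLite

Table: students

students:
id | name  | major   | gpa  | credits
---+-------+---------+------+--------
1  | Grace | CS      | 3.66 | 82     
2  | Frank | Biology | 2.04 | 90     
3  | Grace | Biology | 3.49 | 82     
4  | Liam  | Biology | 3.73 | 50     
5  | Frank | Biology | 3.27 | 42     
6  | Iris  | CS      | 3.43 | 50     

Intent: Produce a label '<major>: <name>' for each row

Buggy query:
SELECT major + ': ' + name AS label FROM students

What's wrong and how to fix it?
Bug: '+' is numeric addition; on text columns SQLite converts them to 0 instead of concatenating

Fix: Use the || operator for string concatenation

Corrected query:
SELECT major || ': ' || name AS label FROM students

Result:
label         
--------------
CS: Grace     
Biology: Frank
Biology: Grace
Biology: Liam 
Biology: Frank
CS: Iris      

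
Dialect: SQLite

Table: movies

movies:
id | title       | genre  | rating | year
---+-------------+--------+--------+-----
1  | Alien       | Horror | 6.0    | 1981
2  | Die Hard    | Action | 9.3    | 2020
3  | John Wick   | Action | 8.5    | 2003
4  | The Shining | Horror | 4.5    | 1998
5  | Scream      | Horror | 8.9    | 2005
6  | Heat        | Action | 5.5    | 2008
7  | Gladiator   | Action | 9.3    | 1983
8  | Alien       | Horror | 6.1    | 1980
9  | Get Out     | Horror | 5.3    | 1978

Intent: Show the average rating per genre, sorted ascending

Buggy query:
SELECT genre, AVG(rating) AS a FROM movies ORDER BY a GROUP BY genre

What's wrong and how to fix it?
Bug: GROUP BY must precede ORDER BY

Fix: Move ORDER BY to the end, after GROUP BY

Corrected query:
SELECT genre, AVG(rating) AS a FROM movies GROUP BY genre ORDER BY a

Result:
genre  | a   
-------+-----
Horror | 6.16
Action | 8.15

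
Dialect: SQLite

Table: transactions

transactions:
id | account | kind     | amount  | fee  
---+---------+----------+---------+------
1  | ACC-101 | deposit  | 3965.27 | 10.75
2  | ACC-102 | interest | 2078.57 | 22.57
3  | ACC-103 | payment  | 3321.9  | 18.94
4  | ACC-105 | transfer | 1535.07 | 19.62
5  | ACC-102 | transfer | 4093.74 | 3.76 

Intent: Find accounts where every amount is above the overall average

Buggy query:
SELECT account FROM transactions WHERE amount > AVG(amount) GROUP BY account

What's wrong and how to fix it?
Bug: WHERE evaluates per row before aggregation, so AVG() is unavailable

Fix: Compute the overall average in a scalar subquery and compare each group's MIN against it in HAVING

Corrected query:
SELECT account FROM transactions GROUP BY account HAVING MIN(amount) > (SELECT AVG(amount) FROM transactions)

Result:
account
-------
ACC-101
ACC-103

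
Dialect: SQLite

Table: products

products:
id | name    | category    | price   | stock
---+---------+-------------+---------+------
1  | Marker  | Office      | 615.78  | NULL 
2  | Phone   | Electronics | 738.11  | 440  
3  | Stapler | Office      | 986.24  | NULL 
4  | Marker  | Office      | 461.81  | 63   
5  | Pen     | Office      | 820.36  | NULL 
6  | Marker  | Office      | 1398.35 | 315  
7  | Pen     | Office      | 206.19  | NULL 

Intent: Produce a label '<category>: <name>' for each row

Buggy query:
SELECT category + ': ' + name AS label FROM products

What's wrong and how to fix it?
Bug: SQLite uses || for string concatenation; + coerces text to numbers (yielding 0)

Fix: Replace + with || to concatenate text

Corrected query:
SELECT category || ': ' || name AS label FROM products

Result:
label             
------------------
Office: Marker    
Electronics: Phone
Office: Stapler   
Office: Marker    
Office: Pen       
Office: Marker    
Office: Pen       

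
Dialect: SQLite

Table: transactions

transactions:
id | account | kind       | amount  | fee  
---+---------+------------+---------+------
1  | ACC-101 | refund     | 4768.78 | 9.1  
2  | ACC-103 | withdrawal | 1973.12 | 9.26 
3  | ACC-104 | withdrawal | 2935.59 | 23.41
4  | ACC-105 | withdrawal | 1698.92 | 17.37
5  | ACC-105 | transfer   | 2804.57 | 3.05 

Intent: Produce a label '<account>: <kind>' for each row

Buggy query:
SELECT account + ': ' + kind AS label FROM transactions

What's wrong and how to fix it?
Bug: '+' is numeric addition; on text columns SQLite converts them to 0 instead of concatenating

Fix: Use the || operator for string concatenation

Corrected query:
SELECT account || ': ' || kind AS label FROM transactions

Result:
label              
-------------------
ACC-101: refund    
ACC-103: withdrawal
ACC-104: withdrawal
ACC-105: withdrawal
ACC-105: transfer  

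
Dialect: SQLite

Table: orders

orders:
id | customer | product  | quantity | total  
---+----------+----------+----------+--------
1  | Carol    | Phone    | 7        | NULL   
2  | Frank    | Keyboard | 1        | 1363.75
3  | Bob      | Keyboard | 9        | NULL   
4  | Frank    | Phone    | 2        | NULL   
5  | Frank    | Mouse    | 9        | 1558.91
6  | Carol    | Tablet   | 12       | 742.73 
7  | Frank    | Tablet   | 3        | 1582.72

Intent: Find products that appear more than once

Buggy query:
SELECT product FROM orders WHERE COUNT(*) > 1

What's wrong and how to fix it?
Bug: WHERE can't reference COUNT(*); aggregates are computed after WHERE

Fix: Group first, then use HAVING for the count condition

Corrected query:
SELECT product FROM orders GROUP BY product HAVING COUNT(*) > 1

Result:
product 
--------
Keyboard
Phone   
Tablet  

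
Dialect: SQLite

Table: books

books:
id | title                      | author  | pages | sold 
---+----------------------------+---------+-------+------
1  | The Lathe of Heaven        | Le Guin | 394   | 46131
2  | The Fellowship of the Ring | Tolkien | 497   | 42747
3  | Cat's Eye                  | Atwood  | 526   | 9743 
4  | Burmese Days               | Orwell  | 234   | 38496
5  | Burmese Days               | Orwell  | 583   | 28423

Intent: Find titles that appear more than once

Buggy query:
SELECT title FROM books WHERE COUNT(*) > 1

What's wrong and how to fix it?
Bug: COUNT(*) is an aggregate and cannot be used in WHERE

Fix: Group first, then use HAVING for the count condition

Corrected query:
SELECT title FROM books GROUP BY title HAVING COUNT(*) > 1

Result:
title       
------------
Burmese Days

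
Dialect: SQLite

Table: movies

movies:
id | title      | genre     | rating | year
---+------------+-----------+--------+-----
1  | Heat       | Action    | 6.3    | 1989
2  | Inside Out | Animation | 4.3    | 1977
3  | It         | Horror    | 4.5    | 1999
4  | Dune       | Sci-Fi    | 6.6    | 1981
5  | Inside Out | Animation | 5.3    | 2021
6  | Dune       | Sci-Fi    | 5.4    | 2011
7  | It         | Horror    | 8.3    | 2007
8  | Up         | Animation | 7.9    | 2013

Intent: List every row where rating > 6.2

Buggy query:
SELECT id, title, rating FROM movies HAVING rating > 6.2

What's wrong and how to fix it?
Bug: This is a non-aggregate query (no GROUP BY, no aggregates), so in SQLite the HAVING clause is invalid here; a row-level condition belongs in WHERE

Fix: Use WHERE for row-level filtering

Corrected query:
SELECT id, title, rating FROM movies WHERE rating > 6.2

Result:
id | title | rating
---+-------+-------
1  | Heat  | 6.3   
4  | Dune  | 6.6   
7  | It    | 8.3   
8  | Up    | 7.9   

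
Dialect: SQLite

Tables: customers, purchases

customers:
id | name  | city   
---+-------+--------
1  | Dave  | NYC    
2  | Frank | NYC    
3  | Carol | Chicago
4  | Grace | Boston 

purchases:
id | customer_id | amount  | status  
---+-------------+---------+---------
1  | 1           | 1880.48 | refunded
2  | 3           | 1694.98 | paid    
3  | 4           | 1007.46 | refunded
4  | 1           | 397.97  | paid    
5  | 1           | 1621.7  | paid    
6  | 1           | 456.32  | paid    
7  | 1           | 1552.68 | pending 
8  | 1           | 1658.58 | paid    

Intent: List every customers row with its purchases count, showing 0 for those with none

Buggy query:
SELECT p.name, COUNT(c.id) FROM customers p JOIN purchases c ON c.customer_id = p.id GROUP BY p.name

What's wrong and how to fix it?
Bug: INNER JOIN drops customers rows that have no matching purchases rows

Fix: Use LEFT JOIN so parents without children still appear (COUNT(c.id) gives 0)

Corrected query:
SELECT p.name, COUNT(c.id) FROM customers p LEFT JOIN purchases c ON c.customer_id = p.id GROUP BY p.name

Result:
name  | COUNT(c.id)
------+------------
Carol | 1          
Dave  | 6          
Frank | 0          
Grace | 1          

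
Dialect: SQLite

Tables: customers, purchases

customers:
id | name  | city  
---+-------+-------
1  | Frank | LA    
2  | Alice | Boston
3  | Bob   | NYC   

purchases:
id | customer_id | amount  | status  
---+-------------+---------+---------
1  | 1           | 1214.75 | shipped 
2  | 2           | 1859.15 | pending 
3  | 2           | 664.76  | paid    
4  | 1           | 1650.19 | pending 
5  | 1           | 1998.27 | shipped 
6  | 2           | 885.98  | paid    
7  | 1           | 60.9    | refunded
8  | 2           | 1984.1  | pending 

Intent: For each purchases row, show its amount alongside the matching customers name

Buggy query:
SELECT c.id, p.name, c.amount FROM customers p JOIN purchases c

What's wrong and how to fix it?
Bug: JOIN with no ON clause produces a cartesian product; every purchases row pairs with every customers row

Fix: Add ON c.customer_id = p.id to the JOIN

Corrected query:
SELECT c.id, p.name, c.amount FROM customers p JOIN purchases c ON c.customer_id = p.id

Result:
id | name  | amount 
---+-------+--------
1  | Frank | 1214.75
2  | Alice | 1859.15
3  | Alice | 664.76 
4  | Frank | 1650.19
5  | Frank | 1998.27
6  | Alice | 885.98 
7  | Frank | 60.9   
8  | Alice | 1984.1 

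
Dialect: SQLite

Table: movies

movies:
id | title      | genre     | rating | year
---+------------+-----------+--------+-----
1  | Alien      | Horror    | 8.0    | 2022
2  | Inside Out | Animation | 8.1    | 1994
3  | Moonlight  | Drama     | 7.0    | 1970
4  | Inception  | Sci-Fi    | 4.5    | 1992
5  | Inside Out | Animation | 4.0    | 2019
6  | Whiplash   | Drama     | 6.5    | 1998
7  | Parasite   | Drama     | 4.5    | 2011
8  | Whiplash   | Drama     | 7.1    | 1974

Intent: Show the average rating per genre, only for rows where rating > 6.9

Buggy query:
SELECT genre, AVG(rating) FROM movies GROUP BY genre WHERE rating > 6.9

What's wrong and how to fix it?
Bug: WHERE cannot follow GROUP BY

Fix: Move the WHERE clause before GROUP BY

Corrected query:
SELECT genre, AVG(rating) FROM movies WHERE rating > 6.9 GROUP BY genre

Result:
genre     | AVG(rating)
----------+------------
Animation | 8.1        
Drama     | 7.05       
Horror    | 8          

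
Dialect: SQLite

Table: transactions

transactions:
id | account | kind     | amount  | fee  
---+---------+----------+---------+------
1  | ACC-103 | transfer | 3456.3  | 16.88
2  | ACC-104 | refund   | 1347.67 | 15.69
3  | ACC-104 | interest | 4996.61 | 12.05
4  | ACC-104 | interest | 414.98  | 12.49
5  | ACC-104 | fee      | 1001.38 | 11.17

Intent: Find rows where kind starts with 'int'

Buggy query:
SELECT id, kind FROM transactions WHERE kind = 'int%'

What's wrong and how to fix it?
Bug: '=' compares the literal string including the % character; pattern matching needs LIKE

Fix: Use LIKE for wildcard pattern matching

Corrected query:
SELECT id, kind FROM transactions WHERE kind LIKE 'int%'

Result:
id | kind    
---+---------
3  | interest
4  | interest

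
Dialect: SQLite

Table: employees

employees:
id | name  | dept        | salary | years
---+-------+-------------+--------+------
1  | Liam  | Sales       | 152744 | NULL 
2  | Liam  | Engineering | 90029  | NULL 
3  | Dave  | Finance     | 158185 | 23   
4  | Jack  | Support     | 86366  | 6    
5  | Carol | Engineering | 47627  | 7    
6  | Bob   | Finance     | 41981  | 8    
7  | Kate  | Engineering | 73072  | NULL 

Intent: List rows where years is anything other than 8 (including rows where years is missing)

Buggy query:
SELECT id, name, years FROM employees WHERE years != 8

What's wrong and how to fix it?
Bug: Inequality against NULL is unknown, not true; rows with NULL are dropped

Fix: Handle NULL separately with IS NULL alongside the inequality

Corrected query:
SELECT id, name, years FROM employees WHERE years != 8 OR years IS NULL

Result:
id | name  | years
---+-------+------
1  | Liam  | NULL 
2  | Liam  | NULL 
3  | Dave  | 23   
4  | Jack  | 6    
5  | Carol | 7    
7  | Kate  | NULL 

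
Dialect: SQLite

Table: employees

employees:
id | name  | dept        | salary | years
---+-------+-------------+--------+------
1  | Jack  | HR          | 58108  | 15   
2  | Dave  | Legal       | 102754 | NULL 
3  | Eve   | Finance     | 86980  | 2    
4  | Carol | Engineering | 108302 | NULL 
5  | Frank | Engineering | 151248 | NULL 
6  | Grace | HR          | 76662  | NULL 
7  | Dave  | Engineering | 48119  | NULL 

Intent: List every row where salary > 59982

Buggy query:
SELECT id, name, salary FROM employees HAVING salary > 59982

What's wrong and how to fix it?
Bug: This is a non-aggregate query (no GROUP BY, no aggregates), so in SQLite the HAVING clause is invalid here; a row-level condition belongs in WHERE

Fix: Replace HAVING with WHERE since the condition applies to individual rows

Corrected query:
SELECT id, name, salary FROM employees WHERE salary > 59982

Result:
id | name  | salary
---+-------+-------
2  | Dave  | 102754
3  | Eve   | 86980 
4  | Carol | 108302
5  | Frank | 151248
6  | Grace | 76662 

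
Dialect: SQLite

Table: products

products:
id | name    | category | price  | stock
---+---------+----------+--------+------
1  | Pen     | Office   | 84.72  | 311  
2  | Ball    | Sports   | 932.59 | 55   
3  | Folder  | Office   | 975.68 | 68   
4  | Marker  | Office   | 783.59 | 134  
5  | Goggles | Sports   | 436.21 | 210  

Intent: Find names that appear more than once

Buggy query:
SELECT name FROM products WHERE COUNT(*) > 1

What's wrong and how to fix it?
Bug: COUNT(*) is an aggregate and cannot be used in WHERE

Fix: GROUP BY name, then filter groups with HAVING COUNT(*) > 1

Corrected query:
SELECT name FROM products GROUP BY name HAVING COUNT(*) > 1

Result:
(no rows)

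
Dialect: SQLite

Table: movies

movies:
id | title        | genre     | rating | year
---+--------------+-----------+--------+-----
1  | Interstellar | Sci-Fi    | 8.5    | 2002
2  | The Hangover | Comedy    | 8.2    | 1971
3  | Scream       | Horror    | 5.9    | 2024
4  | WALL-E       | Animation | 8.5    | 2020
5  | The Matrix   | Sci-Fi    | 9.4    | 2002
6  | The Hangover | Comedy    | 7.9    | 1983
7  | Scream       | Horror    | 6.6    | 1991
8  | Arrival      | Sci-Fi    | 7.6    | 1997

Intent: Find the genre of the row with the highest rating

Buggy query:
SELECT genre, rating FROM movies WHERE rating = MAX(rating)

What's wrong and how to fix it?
Bug: WHERE is evaluated per row; an aggregate over the whole table isn't defined there

Fix: Use a subquery: WHERE rating = (SELECT MAX(rating) FROM movies)

Corrected query:
SELECT genre, rating FROM movies WHERE rating = (SELECT MAX(rating) FROM movies)

Result:
genre  | rating
-------+-------
Sci-Fi | 9.4   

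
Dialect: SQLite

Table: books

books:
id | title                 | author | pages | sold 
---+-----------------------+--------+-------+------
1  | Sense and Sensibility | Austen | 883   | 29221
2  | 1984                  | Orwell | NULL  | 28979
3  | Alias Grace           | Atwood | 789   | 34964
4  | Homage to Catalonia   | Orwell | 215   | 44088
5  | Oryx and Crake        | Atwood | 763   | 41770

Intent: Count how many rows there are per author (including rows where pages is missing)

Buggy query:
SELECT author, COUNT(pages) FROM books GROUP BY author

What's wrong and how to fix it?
Bug: COUNT(pages) skips NULLs, so groups with missing pages are undercounted

Fix: Use COUNT(*) to count all rows regardless of NULL

Corrected query:
SELECT author, COUNT(*) FROM books GROUP BY author

Result:
author | COUNT(*)
-------+---------
Atwood | 2       
Austen | 1       
Orwell | 2       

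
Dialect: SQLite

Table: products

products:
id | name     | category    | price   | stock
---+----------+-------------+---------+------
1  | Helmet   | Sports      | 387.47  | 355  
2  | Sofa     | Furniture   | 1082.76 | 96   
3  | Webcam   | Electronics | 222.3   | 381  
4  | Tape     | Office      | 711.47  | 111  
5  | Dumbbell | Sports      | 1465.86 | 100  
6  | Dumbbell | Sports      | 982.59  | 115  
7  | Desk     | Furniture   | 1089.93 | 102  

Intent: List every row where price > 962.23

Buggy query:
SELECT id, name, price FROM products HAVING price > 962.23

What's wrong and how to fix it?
Bug: HAVING filters the output of aggregation, but this query has no GROUP BY and no aggregate functions, so SQLite rejects it (HAVING clause on a non-aggregate query); the condition here is per row

Fix: Use WHERE for row-level filtering

Corrected query:
SELECT id, name, price FROM products WHERE price > 962.23

Result:
id | name     | price  
---+----------+--------
2  | Sofa     | 1082.76
5  | Dumbbell | 1465.86
6  | Dumbbell | 982.59 
7  | Desk     | 1089.93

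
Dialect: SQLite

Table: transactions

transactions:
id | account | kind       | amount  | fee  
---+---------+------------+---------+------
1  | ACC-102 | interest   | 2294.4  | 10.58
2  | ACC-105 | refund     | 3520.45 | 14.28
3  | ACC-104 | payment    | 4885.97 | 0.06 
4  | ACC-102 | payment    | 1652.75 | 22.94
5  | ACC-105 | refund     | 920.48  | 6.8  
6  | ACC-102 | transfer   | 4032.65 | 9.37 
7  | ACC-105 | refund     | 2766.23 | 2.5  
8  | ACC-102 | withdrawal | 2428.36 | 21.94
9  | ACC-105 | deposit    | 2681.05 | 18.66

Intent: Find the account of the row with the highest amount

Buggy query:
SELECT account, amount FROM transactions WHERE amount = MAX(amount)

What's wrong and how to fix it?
Bug: MAX(amount) is an aggregate and cannot be used directly in WHERE

Fix: Wrap MAX in a scalar subquery so WHERE compares against a single value

Corrected query:
SELECT account, amount FROM transactions WHERE amount = (SELECT MAX(amount) FROM transactions)

Result:
account | amount 
--------+--------
ACC-104 | 4885.97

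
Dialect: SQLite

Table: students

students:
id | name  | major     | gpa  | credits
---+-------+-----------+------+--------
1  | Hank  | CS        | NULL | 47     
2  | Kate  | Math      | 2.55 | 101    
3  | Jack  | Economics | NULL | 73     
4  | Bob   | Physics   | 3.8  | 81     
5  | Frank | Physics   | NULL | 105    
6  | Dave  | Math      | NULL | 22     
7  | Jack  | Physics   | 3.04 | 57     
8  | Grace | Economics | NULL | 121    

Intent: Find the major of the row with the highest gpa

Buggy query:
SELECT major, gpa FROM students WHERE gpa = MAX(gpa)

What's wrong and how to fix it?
Bug: MAX(gpa) is an aggregate and cannot be used directly in WHERE

Fix: Use a subquery: WHERE gpa = (SELECT MAX(gpa) FROM students)

Corrected query:
SELECT major, gpa FROM students WHERE gpa = (SELECT MAX(gpa) FROM students)

Result:
major   | gpa
--------+----
Physics | 3.8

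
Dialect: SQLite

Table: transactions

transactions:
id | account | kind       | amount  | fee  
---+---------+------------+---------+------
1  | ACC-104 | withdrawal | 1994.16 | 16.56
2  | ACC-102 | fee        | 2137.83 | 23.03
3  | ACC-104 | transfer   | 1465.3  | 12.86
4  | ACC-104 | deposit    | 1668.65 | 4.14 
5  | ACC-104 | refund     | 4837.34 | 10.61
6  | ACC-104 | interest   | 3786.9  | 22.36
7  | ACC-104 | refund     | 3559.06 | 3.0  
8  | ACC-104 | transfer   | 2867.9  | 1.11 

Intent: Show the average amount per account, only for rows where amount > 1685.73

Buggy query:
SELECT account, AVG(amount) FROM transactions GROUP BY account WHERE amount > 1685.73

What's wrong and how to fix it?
Bug: Row-level WHERE must come before GROUP BY in the clause order

Fix: Place WHERE between FROM and GROUP BY

Corrected query:
SELECT account, AVG(amount) FROM transactions WHERE amount > 1685.73 GROUP BY account

Result:
account | AVG(amount)
--------+------------
ACC-102 | 2137.83    
ACC-104 | 3409.072   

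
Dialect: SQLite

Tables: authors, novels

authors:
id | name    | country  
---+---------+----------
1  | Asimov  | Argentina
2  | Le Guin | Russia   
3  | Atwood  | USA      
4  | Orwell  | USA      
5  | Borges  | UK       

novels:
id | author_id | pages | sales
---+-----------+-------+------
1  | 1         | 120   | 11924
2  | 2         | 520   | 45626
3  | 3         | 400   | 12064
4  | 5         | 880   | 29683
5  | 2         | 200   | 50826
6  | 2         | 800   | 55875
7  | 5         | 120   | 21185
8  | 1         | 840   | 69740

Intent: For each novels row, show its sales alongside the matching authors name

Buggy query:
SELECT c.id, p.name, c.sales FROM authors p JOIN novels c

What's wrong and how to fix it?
Bug: Missing join condition: each novels row is matched to all authors rows instead of just its own

Fix: Specify the join condition linking the foreign key to the parent id

Corrected query:
SELECT c.id, p.name, c.sales FROM authors p JOIN novels c ON c.author_id = p.id

Result:
id | name    | sales
---+---------+------
1  | Asimov  | 11924
2  | Le Guin | 45626
3  | Atwood  | 12064
4  | Borges  | 29683
5  | Le Guin | 50826
6  | Le Guin | 55875
7  | Borges  | 21185
8  | Asimov  | 69740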